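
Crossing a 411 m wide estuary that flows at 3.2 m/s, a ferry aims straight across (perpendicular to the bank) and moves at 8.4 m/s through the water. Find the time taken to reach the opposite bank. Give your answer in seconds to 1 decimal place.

The component of the ferry's velocity perpendicular to the bank is 8.4 m/s.
The flow acts along the bank and has no component across it.
Time = 411 / 8.400 = 48.929 s.

48.9 s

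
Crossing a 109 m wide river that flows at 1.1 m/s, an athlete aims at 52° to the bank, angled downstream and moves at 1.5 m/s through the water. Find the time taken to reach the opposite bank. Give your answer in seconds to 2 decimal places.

92.22 s

The component of the athlete's velocity perpendicular to the bank is 1.5 × sin 52° = 1.182 m/s.
The flow acts along the bank and has no component across it.
Time = 109 / 1.182 = 92.215 s.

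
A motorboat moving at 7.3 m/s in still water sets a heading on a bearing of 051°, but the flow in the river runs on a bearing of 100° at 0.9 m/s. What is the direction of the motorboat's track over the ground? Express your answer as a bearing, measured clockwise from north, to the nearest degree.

056°

Taking east as x and north as y: velocity relative to the water = (5.673, 4.594) m/s; the water relative to ground = (0.886, -0.156) m/s.
Velocity relative to ground = (5.673, 4.594) + (0.886, -0.156) = (6.559, 4.438) m/s.
Bearing = atan2(6.56, 4.44) = 55.92° clockwise from north.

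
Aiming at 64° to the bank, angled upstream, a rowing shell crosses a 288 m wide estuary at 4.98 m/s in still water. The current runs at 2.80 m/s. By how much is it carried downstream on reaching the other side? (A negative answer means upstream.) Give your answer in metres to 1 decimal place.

39.7 m

Perpendicular speed = 4.476 m/s; crossing time = 288 / 4.476 = 64.343 s.
Net downstream speed = 0.617 m/s.
Drift = 0.617 × 64.343 = 39.694 m (downstream).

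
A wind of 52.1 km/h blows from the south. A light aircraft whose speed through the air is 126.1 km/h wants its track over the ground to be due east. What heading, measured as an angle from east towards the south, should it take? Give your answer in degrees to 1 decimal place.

24.4°

The wind pushes perpendicular to the desired track; the heading must have a component into the wind equal to 52.1 km/h: 126.1 sin θ = 52.1.
sin θ = 0.4132, so θ = 24.404°.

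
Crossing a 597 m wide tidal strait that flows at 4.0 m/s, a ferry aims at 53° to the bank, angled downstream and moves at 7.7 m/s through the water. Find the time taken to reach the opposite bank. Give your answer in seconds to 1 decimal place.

97.1 s

The component of the ferry's velocity perpendicular to the bank is 7.7 × sin 53° = 6.149 m/s.
The current is parallel to the bank, so it does not affect the crossing time.
Time = 597 / 6.149 = 97.081 s.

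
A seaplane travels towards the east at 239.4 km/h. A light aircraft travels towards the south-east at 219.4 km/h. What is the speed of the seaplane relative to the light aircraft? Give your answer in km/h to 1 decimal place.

176.5 km/h

Taking east as x and north as y: seaplane velocity = (239.400, 0.000) km/h; light aircraft velocity = (155.139, -155.139) km/h.
Velocity of seaplane relative to light aircraft = (239.400, 0.000) − (155.139, -155.139) = (84.261, 155.139) km/h.
Magnitude = |(84.261, 155.139)| = 176.545 km/h.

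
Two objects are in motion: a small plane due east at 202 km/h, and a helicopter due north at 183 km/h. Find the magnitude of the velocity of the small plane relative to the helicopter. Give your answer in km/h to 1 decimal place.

272.6 km/h

Taking east as x and north as y: small plane velocity = (202.000, 0.000) km/h; helicopter velocity = (0.000, 183.000) km/h.
Velocity of small plane relative to helicopter = (202.000, 0.000) − (0.000, 183.000) = (202.000, -183.000) km/h.
Magnitude = |(202.000, -183.000)| = 272.567 km/h.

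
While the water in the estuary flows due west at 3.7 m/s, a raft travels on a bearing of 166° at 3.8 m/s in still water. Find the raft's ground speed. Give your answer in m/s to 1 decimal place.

4.6 m/s

Taking east as x and north as y: velocity relative to the water = (0.919, -3.687) m/s; the water relative to ground = (-3.700, 0.000) m/s.
Velocity relative to ground = (0.919, -3.687) + (-3.700, 0.000) = (-2.781, -3.687) m/s.
Speed = |(-2.781, -3.687)| = 4.618 m/s.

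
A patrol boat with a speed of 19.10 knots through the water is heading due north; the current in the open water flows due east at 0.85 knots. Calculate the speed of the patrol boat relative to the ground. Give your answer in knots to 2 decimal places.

19.12 knots

Taking east as x and north as y: velocity relative to the water = (0.000, 19.100) knots; the water relative to ground = (0.850, 0.000) knots.
Velocity relative to ground = (0.000, 19.100) + (0.850, 0.000) = (0.850, 19.100) knots.
Speed = |(0.850, 19.100)| = 19.119 knots.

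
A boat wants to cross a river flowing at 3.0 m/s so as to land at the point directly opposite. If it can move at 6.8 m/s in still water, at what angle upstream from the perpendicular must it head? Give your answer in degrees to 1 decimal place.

26.2°

To cancel the current, the upstream component of the boat's velocity must equal the flow: 6.8 sin θ = 3.0.
sin θ = 3.0 / 6.8 = 0.4412.
θ = arcsin(0.4412) = 26.179°.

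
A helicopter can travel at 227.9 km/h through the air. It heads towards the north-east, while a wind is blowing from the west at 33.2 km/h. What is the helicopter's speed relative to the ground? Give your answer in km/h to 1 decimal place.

Taking east as x and north as y: velocity relative to the air = (161.150, 161.150) km/h; the air relative to ground = (33.200, 0.000) km/h.
Velocity relative to ground = (161.150, 161.150) + (33.200, 0.000) = (194.350, 161.150) km/h.
Speed = |(194.350, 161.150)| = 252.470 km/h.

252.5 km/h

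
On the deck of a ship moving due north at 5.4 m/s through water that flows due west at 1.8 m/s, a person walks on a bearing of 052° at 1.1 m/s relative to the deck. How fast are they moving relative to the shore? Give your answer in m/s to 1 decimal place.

In east/north components (m/s): person relative to ship = (0.867, 0.677); ship relative to water = (0.000, 5.400); water relative to ground = (-1.800, 0.000).
Sum = (-0.933, 6.077) m/s.
Speed = |(-0.933, 6.077)| = 6.148 m/s.

6.1 m/s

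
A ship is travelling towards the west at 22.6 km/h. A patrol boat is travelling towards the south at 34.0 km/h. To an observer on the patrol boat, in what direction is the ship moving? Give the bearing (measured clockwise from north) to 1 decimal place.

Taking east as x and north as y: ship velocity = (-22.600, 0.000) km/h; patrol boat velocity = (0.000, -34.000) km/h.
Velocity of ship relative to patrol boat = (-22.600, 0.000) − (0.000, -34.000) = (-22.600, 34.000) km/h.
Bearing = atan2(-22.60, 34.00) = 326.39° clockwise from north.

326.4°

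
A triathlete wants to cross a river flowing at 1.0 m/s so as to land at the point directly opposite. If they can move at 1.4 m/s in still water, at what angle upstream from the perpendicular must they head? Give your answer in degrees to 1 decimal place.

45.6°

To cancel the current, the upstream component of the triathlete's velocity must equal the flow: 1.4 sin θ = 1.0.
sin θ = 1.0 / 1.4 = 0.7143.
θ = arcsin(0.7143) = 45.585°.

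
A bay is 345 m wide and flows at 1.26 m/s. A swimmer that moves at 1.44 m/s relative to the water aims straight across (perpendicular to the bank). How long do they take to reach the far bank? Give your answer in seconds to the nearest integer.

The component of the swimmer's velocity perpendicular to the bank is 1.44 m/s.
Only the cross-stream component determines the crossing time; the current contributes nothing perpendicular to the bank.
Time = 345 / 1.440 = 239.583 s.

240 s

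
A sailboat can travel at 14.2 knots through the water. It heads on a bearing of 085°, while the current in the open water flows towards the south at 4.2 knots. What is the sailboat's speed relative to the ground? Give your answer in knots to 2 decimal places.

14.45 knots

Taking east as x and north as y: velocity relative to the water = (14.146, 1.238) knots; the water relative to ground = (0.000, -4.200) knots.
Velocity relative to ground = (14.146, 1.238) + (0.000, -4.200) = (14.146, -2.962) knots.
Speed = |(14.146, -2.962)| = 14.453 knots.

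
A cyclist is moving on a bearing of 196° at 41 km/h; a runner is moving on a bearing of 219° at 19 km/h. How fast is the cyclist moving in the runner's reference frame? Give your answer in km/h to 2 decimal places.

24.65 km/h

Taking east as x and north as y: cyclist velocity = (-11.301, -39.412) km/h; runner velocity = (-11.957, -14.766) km/h.
Velocity of cyclist relative to runner = (-11.301, -39.412) − (-11.957, -14.766) = (0.656, -24.646) km/h.
Magnitude = |(0.656, -24.646)| = 24.655 km/h.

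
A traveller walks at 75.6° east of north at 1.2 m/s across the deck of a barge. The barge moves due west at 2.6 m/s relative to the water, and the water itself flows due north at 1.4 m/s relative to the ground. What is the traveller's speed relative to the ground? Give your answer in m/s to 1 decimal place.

In east/north components (m/s): traveller relative to barge = (1.162, 0.298); barge relative to water = (-2.600, 0.000); water relative to ground = (0.000, 1.400).
Sum = (-1.438, 1.698) m/s.
Speed = |(-1.438, 1.698)| = 2.225 m/s.

2.2 m/s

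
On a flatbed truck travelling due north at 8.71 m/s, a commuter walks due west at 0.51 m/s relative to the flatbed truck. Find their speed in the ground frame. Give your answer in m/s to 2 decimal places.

Taking east as x and north as y: flatbed truck velocity = (0.000, 8.710) m/s; commuter velocity relative to flatbed truck = (-0.510, 0.000) m/s.
Velocity relative to ground = (0.000, 8.710) + (-0.510, 0.000) = (-0.510, 8.710) m/s.
Speed = |(-0.510, 8.710)| = 8.725 m/s.

8.72 m/s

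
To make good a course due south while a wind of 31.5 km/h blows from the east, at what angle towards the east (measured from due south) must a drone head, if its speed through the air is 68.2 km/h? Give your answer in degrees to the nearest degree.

28°

The wind pushes perpendicular to the desired track; the heading must have a component into the wind equal to 31.5 km/h: 68.2 sin θ = 31.5.
sin θ = 0.4619, so θ = 27.508°.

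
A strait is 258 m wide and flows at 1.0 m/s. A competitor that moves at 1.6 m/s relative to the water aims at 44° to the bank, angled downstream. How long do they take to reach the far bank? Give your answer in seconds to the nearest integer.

232 s

The component of the competitor's velocity perpendicular to the bank is 1.6 × sin 44° = 1.111 m/s.
The current is parallel to the bank, so it does not affect the crossing time.
Time = 258 / 1.111 = 232.128 s.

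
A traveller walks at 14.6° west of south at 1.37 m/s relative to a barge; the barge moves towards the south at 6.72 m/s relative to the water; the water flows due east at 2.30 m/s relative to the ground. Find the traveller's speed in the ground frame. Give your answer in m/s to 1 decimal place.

In east/north components (m/s): traveller relative to barge = (-0.345, -1.326); barge relative to water = (0.000, -6.720); water relative to ground = (2.300, 0.000).
Sum = (1.955, -8.046) m/s.
Speed = |(1.955, -8.046)| = 8.280 m/s.

8.3 m/s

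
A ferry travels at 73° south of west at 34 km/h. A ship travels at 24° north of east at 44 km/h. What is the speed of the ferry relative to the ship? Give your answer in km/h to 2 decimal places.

71.10 km/h

Taking east as x and north as y: ferry velocity = (-9.941, -32.514) km/h; ship velocity = (40.196, 17.896) km/h.
Velocity of ferry relative to ship = (-9.941, -32.514) − (40.196, 17.896) = (-50.137, -50.411) km/h.
Magnitude = |(-50.137, -50.411)| = 71.098 km/h.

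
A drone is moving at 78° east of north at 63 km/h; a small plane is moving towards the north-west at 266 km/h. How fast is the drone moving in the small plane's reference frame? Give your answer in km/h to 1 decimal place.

Taking east as x and north as y: drone velocity = (61.623, 13.098) km/h; small plane velocity = (-188.090, 188.090) km/h.
Velocity of drone relative to small plane = (61.623, 13.098) − (-188.090, 188.090) = (249.714, -174.992) km/h.
Magnitude = |(249.714, -174.992)| = 304.925 km/h.

304.9 km/h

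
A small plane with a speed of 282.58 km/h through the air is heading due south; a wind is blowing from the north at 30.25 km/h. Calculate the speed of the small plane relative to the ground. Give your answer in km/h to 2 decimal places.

Taking east as x and north as y: velocity relative to the air = (0.000, -282.580) km/h; the air relative to ground = (0.000, -30.250) km/h.
Velocity relative to ground = (0.000, -282.580) + (0.000, -30.250) = (0.000, -312.830) km/h.
Speed = |(0.000, -312.830)| = 312.830 km/h.

312.83 km/h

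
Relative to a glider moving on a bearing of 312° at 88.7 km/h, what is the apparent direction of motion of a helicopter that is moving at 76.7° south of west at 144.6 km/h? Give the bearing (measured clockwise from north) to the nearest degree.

Taking east as x and north as y: helicopter velocity = (-33.265, -140.722) km/h; glider velocity = (-65.917, 59.352) km/h.
Velocity of helicopter relative to glider = (-33.265, -140.722) − (-65.917, 59.352) = (32.652, -200.074) km/h.
Bearing = atan2(32.65, -200.07) = 170.73° clockwise from north.

171°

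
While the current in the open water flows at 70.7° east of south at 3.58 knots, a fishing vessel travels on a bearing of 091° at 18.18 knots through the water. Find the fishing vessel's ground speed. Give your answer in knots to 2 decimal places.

Taking east as x and north as y: velocity relative to the water = (18.177, -0.317) knots; the water relative to ground = (3.379, -1.183) knots.
Velocity relative to ground = (18.177, -0.317) + (3.379, -1.183) = (21.556, -1.501) knots.
Speed = |(21.556, -1.501)| = 21.608 knots.

21.61 knots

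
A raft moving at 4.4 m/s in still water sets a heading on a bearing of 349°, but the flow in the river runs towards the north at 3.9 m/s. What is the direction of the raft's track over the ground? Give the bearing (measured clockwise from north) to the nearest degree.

354°

Taking east as x and north as y: velocity relative to the water = (-0.840, 4.319) m/s; the water relative to ground = (0.000, 3.900) m/s.
Velocity relative to ground = (-0.840, 4.319) + (0.000, 3.900) = (-0.840, 8.219) m/s.
Bearing = atan2(-0.84, 8.22) = 354.17° clockwise from north.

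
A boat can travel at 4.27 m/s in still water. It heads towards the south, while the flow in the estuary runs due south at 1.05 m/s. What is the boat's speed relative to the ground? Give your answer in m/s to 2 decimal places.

Taking east as x and north as y: velocity relative to the water = (0.000, -4.270) m/s; the water relative to ground = (0.000, -1.050) m/s.
Velocity relative to ground = (0.000, -4.270) + (0.000, -1.050) = (0.000, -5.320) m/s.
Speed = |(0.000, -5.320)| = 5.320 m/s.

5.32 m/s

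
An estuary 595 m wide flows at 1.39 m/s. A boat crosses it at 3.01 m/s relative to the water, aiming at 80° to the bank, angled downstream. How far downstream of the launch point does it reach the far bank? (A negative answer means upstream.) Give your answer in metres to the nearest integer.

Perpendicular speed = 2.964 m/s; crossing time = 595 / 2.964 = 200.724 s.
Net downstream speed = 1.913 m/s.
Drift = 1.913 × 200.724 = 383.921 m (downstream).

384 m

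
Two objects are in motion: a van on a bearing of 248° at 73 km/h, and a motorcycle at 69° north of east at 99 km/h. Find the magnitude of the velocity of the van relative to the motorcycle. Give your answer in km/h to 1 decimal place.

Taking east as x and north as y: van velocity = (-67.684, -27.346) km/h; motorcycle velocity = (35.478, 92.424) km/h.
Velocity of van relative to motorcycle = (-67.684, -27.346) − (35.478, 92.424) = (-103.163, -119.771) km/h.
Magnitude = |(-103.163, -119.771)| = 158.075 km/h.

158.1 km/h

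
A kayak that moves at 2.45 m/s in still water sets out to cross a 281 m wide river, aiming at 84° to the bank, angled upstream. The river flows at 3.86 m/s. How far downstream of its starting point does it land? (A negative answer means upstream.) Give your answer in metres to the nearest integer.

416 m

Perpendicular speed = 2.437 m/s; crossing time = 281 / 2.437 = 115.326 s.
Net downstream speed = 3.604 m/s.
Drift = 3.604 × 115.326 = 415.623 m (downstream).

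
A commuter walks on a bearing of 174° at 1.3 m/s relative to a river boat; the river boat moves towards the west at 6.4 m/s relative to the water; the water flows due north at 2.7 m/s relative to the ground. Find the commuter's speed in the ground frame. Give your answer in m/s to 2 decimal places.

In east/north components (m/s): commuter relative to river boat = (0.136, -1.293); river boat relative to water = (-6.400, 0.000); water relative to ground = (0.000, 2.700).
Sum = (-6.264, 1.407) m/s.
Speed = |(-6.264, 1.407)| = 6.420 m/s.

6.42 m/s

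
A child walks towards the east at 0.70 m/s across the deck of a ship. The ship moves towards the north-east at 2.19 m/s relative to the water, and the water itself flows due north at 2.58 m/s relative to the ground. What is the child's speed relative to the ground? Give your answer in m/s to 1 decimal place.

In east/north components (m/s): child relative to ship = (0.700, 0.000); ship relative to water = (1.549, 1.549); water relative to ground = (0.000, 2.580).
Sum = (2.249, 4.129) m/s.
Speed = |(2.249, 4.129)| = 4.701 m/s.

4.7 m/s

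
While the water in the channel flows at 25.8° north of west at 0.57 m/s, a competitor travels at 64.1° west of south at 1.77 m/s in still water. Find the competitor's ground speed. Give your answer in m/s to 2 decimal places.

2.17 m/s

Taking east as x and north as y: velocity relative to the water = (-1.592, -0.773) m/s; the water relative to ground = (-0.513, 0.248) m/s.
Velocity relative to ground = (-1.592, -0.773) + (-0.513, 0.248) = (-2.105, -0.525) m/s.
Speed = |(-2.105, -0.525)| = 2.170 m/s.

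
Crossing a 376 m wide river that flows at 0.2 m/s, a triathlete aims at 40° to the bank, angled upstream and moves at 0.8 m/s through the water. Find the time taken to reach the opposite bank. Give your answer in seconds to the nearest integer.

The component of the triathlete's velocity perpendicular to the bank is 0.8 × sin 40° = 0.514 m/s.
The current is parallel to the bank, so it does not affect the crossing time.
Time = 376 / 0.514 = 731.190 s.

731 s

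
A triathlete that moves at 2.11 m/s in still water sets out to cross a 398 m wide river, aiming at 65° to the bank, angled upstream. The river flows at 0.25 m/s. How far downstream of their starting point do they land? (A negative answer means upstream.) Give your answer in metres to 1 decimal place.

-133.6 m

Perpendicular speed = 1.912 m/s; crossing time = 398 / 1.912 = 208.125 s.
Net downstream speed = -0.642 m/s.
Drift = -0.642 × 208.125 = -133.559 m (upstream).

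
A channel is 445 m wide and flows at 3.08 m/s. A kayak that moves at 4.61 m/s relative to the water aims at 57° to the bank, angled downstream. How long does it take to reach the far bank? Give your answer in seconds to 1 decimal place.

115.1 s

The component of the kayak's velocity perpendicular to the bank is 4.61 × sin 57° = 3.866 m/s.
The flow acts along the bank and has no component across it.
Time = 445 / 3.866 = 115.098 s.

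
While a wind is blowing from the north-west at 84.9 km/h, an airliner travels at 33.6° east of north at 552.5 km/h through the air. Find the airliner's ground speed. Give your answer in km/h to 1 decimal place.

Taking east as x and north as y: velocity relative to the air = (305.749, 460.189) km/h; the air relative to ground = (60.033, -60.033) km/h.
Velocity relative to ground = (305.749, 460.189) + (60.033, -60.033) = (365.782, 400.156) km/h.
Speed = |(365.782, 400.156)| = 542.145 km/h.

542.1 km/h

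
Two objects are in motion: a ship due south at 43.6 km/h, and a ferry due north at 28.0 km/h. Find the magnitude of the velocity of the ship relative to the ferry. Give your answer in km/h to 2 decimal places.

Taking east as x and north as y: ship velocity = (0.000, -43.600) km/h; ferry velocity = (0.000, 28.000) km/h.
Velocity of ship relative to ferry = (0.000, -43.600) − (0.000, 28.000) = (0.000, -71.600) km/h.
Magnitude = |(0.000, -71.600)| = 71.600 km/h.

71.60 km/h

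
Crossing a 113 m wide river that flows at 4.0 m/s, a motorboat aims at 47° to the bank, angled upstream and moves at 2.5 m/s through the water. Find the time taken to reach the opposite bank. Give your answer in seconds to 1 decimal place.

The component of the motorboat's velocity perpendicular to the bank is 2.5 × sin 47° = 1.828 m/s.
The flow acts along the bank and has no component across it.
Time = 113 / 1.828 = 61.803 s.

61.8 s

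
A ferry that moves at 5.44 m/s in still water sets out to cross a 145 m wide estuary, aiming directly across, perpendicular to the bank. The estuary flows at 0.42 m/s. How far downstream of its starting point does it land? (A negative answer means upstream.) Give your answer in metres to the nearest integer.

11 m

Perpendicular speed = 5.440 m/s; crossing time = 145 / 5.440 = 26.654 s.
Net downstream speed = 0.420 m/s.
Drift = 0.420 × 26.654 = 11.195 m (downstream).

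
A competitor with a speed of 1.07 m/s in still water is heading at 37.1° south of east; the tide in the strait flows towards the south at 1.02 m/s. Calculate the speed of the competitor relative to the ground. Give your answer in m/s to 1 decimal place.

1.9 m/s

Taking east as x and north as y: velocity relative to the water = (0.853, -0.645) m/s; the water relative to ground = (0.000, -1.020) m/s.
Velocity relative to ground = (0.853, -0.645) + (0.000, -1.020) = (0.853, -1.665) m/s.
Speed = |(0.853, -1.665)| = 1.871 m/s.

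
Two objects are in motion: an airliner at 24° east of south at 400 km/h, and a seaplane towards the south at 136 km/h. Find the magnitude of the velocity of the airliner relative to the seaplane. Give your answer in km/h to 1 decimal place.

Taking east as x and north as y: airliner velocity = (162.695, -365.418) km/h; seaplane velocity = (0.000, -136.000) km/h.
Velocity of airliner relative to seaplane = (162.695, -365.418) − (0.000, -136.000) = (162.695, -229.418) km/h.
Magnitude = |(162.695, -229.418)| = 281.251 km/h.

281.3 km/h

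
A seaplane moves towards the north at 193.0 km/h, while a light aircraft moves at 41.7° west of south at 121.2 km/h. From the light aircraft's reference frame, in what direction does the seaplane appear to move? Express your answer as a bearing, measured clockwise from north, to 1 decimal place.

Taking east as x and north as y: seaplane velocity = (0.000, 193.000) km/h; light aircraft velocity = (-80.626, -90.493) km/h.
Velocity of seaplane relative to light aircraft = (0.000, 193.000) − (-80.626, -90.493) = (80.626, 283.493) km/h.
Bearing = atan2(80.63, 283.49) = 15.88° clockwise from north.

015.9°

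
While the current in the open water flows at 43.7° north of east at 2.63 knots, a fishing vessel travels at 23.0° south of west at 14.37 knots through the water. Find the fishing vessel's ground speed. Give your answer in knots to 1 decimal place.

Taking east as x and north as y: velocity relative to the water = (-13.228, -5.615) knots; the water relative to ground = (1.901, 1.817) knots.
Velocity relative to ground = (-13.228, -5.615) + (1.901, 1.817) = (-11.326, -3.798) knots.
Speed = |(-11.326, -3.798)| = 11.946 knots.

11.9 knots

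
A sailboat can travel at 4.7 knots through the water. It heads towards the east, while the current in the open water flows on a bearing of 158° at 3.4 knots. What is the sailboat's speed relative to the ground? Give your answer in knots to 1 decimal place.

6.8 knots

Taking east as x and north as y: velocity relative to the water = (4.700, 0.000) knots; the water relative to ground = (1.274, -3.152) knots.
Velocity relative to ground = (4.700, 0.000) + (1.274, -3.152) = (5.974, -3.152) knots.
Speed = |(5.974, -3.152)| = 6.754 knots.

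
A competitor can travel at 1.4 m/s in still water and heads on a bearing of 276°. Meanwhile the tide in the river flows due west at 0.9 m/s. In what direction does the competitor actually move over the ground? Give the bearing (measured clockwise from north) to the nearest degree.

Taking east as x and north as y: velocity relative to the water = (-1.392, 0.146) m/s; the water relative to ground = (-0.900, 0.000) m/s.
Velocity relative to ground = (-1.392, 0.146) + (-0.900, 0.000) = (-2.292, 0.146) m/s.
Bearing = atan2(-2.29, 0.15) = 273.65° clockwise from north.

274°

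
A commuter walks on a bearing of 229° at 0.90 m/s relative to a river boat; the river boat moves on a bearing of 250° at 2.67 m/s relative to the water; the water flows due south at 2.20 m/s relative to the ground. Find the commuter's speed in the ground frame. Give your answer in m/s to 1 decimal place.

In east/north components (m/s): commuter relative to river boat = (-0.679, -0.590); river boat relative to water = (-2.509, -0.913); water relative to ground = (0.000, -2.200).
Sum = (-3.188, -3.704) m/s.
Speed = |(-3.188, -3.704)| = 4.887 m/s.

4.9 m/s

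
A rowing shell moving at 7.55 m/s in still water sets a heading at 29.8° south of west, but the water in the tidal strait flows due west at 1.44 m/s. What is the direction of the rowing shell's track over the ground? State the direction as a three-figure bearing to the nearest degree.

245°

Taking east as x and north as y: velocity relative to the water = (-6.552, -3.752) m/s; the water relative to ground = (-1.440, 0.000) m/s.
Velocity relative to ground = (-6.552, -3.752) + (-1.440, 0.000) = (-7.992, -3.752) m/s.
Bearing = atan2(-7.99, -3.75) = 244.85° clockwise from north.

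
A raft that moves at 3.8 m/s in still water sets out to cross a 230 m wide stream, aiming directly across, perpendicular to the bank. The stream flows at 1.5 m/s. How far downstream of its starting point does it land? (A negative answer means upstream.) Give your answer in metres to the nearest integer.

Perpendicular speed = 3.800 m/s; crossing time = 230 / 3.800 = 60.526 s.
Net downstream speed = 1.500 m/s.
Drift = 1.500 × 60.526 = 90.789 m (downstream).

91 m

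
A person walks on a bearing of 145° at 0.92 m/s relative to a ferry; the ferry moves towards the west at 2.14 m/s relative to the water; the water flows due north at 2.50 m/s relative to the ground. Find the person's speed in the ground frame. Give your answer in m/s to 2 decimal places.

2.38 m/s

In east/north components (m/s): person relative to ferry = (0.528, -0.754); ferry relative to water = (-2.140, 0.000); water relative to ground = (0.000, 2.500).
Sum = (-1.612, 1.746) m/s.
Speed = |(-1.612, 1.746)| = 2.377 m/s.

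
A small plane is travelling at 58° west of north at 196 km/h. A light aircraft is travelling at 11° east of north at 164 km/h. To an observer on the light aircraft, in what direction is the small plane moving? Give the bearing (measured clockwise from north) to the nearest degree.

254°

Taking east as x and north as y: small plane velocity = (-166.217, 103.864) km/h; light aircraft velocity = (31.293, 160.987) km/h.
Velocity of small plane relative to light aircraft = (-166.217, 103.864) − (31.293, 160.987) = (-197.510, -57.123) km/h.
Bearing = atan2(-197.51, -57.12) = 253.87° clockwise from north.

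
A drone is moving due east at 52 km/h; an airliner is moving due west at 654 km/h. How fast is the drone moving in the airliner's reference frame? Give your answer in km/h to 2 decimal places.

Taking east as x and north as y: drone velocity = (52.000, 0.000) km/h; airliner velocity = (-654.000, 0.000) km/h.
Velocity of drone relative to airliner = (52.000, 0.000) − (-654.000, 0.000) = (706.000, 0.000) km/h.
Magnitude = |(706.000, 0.000)| = 706.000 km/h.

706.00 km/h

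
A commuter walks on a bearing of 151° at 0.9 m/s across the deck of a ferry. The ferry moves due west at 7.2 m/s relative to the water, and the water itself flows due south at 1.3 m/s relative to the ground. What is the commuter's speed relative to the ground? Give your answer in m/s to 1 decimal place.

7.1 m/s

In east/north components (m/s): commuter relative to ferry = (0.436, -0.787); ferry relative to water = (-7.200, 0.000); water relative to ground = (0.000, -1.300).
Sum = (-6.764, -2.087) m/s.
Speed = |(-6.764, -2.087)| = 7.078 m/s.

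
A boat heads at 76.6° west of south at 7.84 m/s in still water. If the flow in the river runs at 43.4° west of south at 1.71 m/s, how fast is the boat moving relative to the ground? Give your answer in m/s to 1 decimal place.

9.3 m/s

Taking east as x and north as y: velocity relative to the water = (-7.627, -1.817) m/s; the water relative to ground = (-1.175, -1.242) m/s.
Velocity relative to ground = (-7.627, -1.817) + (-1.175, -1.242) = (-8.801, -3.059) m/s.
Speed = |(-8.801, -3.059)| = 9.318 m/s.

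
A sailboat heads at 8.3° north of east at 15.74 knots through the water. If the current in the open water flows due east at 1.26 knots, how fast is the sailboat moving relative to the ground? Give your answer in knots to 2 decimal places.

16.99 knots

Taking east as x and north as y: velocity relative to the water = (15.575, 2.272) knots; the water relative to ground = (1.260, 0.000) knots.
Velocity relative to ground = (15.575, 2.272) + (1.260, 0.000) = (16.835, 2.272) knots.
Speed = |(16.835, 2.272)| = 16.988 knots.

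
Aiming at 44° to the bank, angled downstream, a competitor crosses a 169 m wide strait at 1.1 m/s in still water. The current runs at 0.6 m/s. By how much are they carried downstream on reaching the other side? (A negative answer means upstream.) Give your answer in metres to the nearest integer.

308 m

Perpendicular speed = 0.764 m/s; crossing time = 169 / 0.764 = 221.168 s.
Net downstream speed = 1.391 m/s.
Drift = 1.391 × 221.168 = 307.706 m (downstream).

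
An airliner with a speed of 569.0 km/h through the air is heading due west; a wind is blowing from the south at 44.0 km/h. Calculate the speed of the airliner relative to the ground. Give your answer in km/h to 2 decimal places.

570.70 km/h

Taking east as x and north as y: velocity relative to the air = (-569.000, 0.000) km/h; the air relative to ground = (0.000, 44.000) km/h.
Velocity relative to ground = (-569.000, 0.000) + (0.000, 44.000) = (-569.000, 44.000) km/h.
Speed = |(-569.000, 44.000)| = 570.699 km/h.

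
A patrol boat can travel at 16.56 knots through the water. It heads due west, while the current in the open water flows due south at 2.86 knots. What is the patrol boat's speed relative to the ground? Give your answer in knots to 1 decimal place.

Taking east as x and north as y: velocity relative to the water = (-16.560, 0.000) knots; the water relative to ground = (0.000, -2.860) knots.
Velocity relative to ground = (-16.560, 0.000) + (0.000, -2.860) = (-16.560, -2.860) knots.
Speed = |(-16.560, -2.860)| = 16.805 knots.

16.8 knots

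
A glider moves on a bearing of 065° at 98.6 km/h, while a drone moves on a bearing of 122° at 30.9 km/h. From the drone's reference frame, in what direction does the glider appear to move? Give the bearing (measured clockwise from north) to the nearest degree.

Taking east as x and north as y: glider velocity = (89.362, 41.670) km/h; drone velocity = (26.205, -16.375) km/h.
Velocity of glider relative to drone = (89.362, 41.670) − (26.205, -16.375) = (63.157, 58.045) km/h.
Bearing = atan2(63.16, 58.04) = 47.42° clockwise from north.

047°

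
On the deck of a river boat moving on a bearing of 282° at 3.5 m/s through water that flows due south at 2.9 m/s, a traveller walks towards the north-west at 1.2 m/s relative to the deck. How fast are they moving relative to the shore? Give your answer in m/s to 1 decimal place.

4.5 m/s

In east/north components (m/s): traveller relative to river boat = (-0.849, 0.849); river boat relative to water = (-3.424, 0.728); water relative to ground = (0.000, -2.900).
Sum = (-4.272, -1.324) m/s.
Speed = |(-4.272, -1.324)| = 4.472 m/s.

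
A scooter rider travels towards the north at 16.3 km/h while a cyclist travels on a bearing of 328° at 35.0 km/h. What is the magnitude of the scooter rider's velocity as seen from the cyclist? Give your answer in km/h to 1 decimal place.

Taking east as x and north as y: scooter rider velocity = (0.000, 16.300) km/h; cyclist velocity = (-18.547, 29.682) km/h.
Velocity of scooter rider relative to cyclist = (0.000, 16.300) − (-18.547, 29.682) = (18.547, -13.382) km/h.
Magnitude = |(18.547, -13.382)| = 22.871 km/h.

22.9 km/h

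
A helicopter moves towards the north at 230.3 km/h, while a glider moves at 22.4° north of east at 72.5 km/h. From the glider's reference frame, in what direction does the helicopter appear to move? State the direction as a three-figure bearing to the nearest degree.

Taking east as x and north as y: helicopter velocity = (0.000, 230.300) km/h; glider velocity = (67.030, 27.628) km/h.
Velocity of helicopter relative to glider = (0.000, 230.300) − (67.030, 27.628) = (-67.030, 202.672) km/h.
Bearing = atan2(-67.03, 202.67) = 341.70° clockwise from north.

342°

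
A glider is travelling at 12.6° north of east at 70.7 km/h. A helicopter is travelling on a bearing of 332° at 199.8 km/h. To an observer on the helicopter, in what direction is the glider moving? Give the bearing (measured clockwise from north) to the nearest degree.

135°

Taking east as x and north as y: glider velocity = (68.997, 15.423) km/h; helicopter velocity = (-93.800, 176.413) km/h.
Velocity of glider relative to helicopter = (68.997, 15.423) − (-93.800, 176.413) = (162.798, -160.990) km/h.
Bearing = atan2(162.80, -160.99) = 134.68° clockwise from north.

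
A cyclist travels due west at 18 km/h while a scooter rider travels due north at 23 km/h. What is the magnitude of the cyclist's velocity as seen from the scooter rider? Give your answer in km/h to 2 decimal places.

29.21 km/h

Taking east as x and north as y: cyclist velocity = (-18.000, 0.000) km/h; scooter rider velocity = (0.000, 23.000) km/h.
Velocity of cyclist relative to scooter rider = (-18.000, 0.000) − (0.000, 23.000) = (-18.000, -23.000) km/h.
Magnitude = |(-18.000, -23.000)| = 29.206 km/h.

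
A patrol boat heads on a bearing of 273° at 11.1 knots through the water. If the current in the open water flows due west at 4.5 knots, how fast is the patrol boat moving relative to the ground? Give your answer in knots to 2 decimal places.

15.60 knots

Taking east as x and north as y: velocity relative to the water = (-11.085, 0.581) knots; the water relative to ground = (-4.500, 0.000) knots.
Velocity relative to ground = (-11.085, 0.581) + (-4.500, 0.000) = (-15.585, 0.581) knots.
Speed = |(-15.585, 0.581)| = 15.596 knots.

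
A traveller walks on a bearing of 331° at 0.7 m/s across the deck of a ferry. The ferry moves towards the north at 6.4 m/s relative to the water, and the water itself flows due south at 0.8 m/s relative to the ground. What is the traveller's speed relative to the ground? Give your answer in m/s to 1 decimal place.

In east/north components (m/s): traveller relative to ferry = (-0.339, 0.612); ferry relative to water = (0.000, 6.400); water relative to ground = (0.000, -0.800).
Sum = (-0.339, 6.212) m/s.
Speed = |(-0.339, 6.212)| = 6.221 m/s.

6.2 m/s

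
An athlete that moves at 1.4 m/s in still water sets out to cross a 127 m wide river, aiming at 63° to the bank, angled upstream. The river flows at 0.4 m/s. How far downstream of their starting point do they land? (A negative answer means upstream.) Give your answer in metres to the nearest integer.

Perpendicular speed = 1.247 m/s; crossing time = 127 / 1.247 = 101.811 s.
Net downstream speed = -0.236 m/s.
Drift = -0.236 × 101.811 = -23.985 m (upstream).

-24 m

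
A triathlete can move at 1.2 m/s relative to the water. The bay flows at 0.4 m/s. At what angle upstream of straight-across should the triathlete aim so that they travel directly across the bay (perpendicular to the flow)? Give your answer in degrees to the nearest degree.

19°

To cancel the current, the upstream component of the triathlete's velocity must equal the flow: 1.2 sin θ = 0.4.
sin θ = 0.4 / 1.2 = 0.3333.
θ = arcsin(0.3333) = 19.471°.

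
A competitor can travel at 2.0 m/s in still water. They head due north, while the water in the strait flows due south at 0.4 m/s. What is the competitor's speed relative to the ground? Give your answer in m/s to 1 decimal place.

Taking east as x and north as y: velocity relative to the water = (0.000, 2.000) m/s; the water relative to ground = (0.000, -0.400) m/s.
Velocity relative to ground = (0.000, 2.000) + (0.000, -0.400) = (0.000, 1.600) m/s.
Speed = |(0.000, 1.600)| = 1.600 m/s.

1.6 m/s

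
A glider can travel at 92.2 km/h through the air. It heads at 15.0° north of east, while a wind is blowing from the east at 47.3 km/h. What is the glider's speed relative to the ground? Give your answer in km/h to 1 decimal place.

48.1 km/h

Taking east as x and north as y: velocity relative to the air = (89.058, 23.863) km/h; the air relative to ground = (-47.300, 0.000) km/h.
Velocity relative to ground = (89.058, 23.863) + (-47.300, 0.000) = (41.758, 23.863) km/h.
Speed = |(41.758, 23.863)| = 48.096 km/h.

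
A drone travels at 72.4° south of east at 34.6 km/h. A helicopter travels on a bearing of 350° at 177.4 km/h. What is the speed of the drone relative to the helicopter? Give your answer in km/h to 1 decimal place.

211.7 km/h

Taking east as x and north as y: drone velocity = (10.462, -32.980) km/h; helicopter velocity = (-30.805, 174.705) km/h.
Velocity of drone relative to helicopter = (10.462, -32.980) − (-30.805, 174.705) = (41.267, -207.685) km/h.
Magnitude = |(41.267, -207.685)| = 211.746 km/h.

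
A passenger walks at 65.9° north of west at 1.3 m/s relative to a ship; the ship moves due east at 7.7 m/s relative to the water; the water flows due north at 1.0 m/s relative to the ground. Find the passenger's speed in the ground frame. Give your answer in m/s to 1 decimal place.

7.5 m/s

In east/north components (m/s): passenger relative to ship = (-0.531, 1.187); ship relative to water = (7.700, 0.000); water relative to ground = (0.000, 1.000).
Sum = (7.169, 2.187) m/s.
Speed = |(7.169, 2.187)| = 7.495 m/s.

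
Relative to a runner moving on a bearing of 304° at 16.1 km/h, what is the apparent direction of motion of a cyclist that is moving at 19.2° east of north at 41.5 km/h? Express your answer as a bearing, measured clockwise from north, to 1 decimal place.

041.8°

Taking east as x and north as y: cyclist velocity = (13.648, 39.192) km/h; runner velocity = (-13.348, 9.003) km/h.
Velocity of cyclist relative to runner = (13.648, 39.192) − (-13.348, 9.003) = (26.995, 30.189) km/h.
Bearing = atan2(27.00, 30.19) = 41.80° clockwise from north.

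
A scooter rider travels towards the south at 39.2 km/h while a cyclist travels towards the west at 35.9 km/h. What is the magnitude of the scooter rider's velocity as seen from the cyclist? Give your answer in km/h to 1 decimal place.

53.2 km/h

Taking east as x and north as y: scooter rider velocity = (0.000, -39.200) km/h; cyclist velocity = (-35.900, 0.000) km/h.
Velocity of scooter rider relative to cyclist = (0.000, -39.200) − (-35.900, 0.000) = (35.900, -39.200) km/h.
Magnitude = |(35.900, -39.200)| = 53.155 km/h.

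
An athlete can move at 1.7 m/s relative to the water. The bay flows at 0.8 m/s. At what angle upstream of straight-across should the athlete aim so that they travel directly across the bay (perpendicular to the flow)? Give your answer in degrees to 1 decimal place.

28.1°

To cancel the current, the upstream component of the athlete's velocity must equal the flow: 1.7 sin θ = 0.8.
sin θ = 0.8 / 1.7 = 0.4706.
θ = arcsin(0.4706) = 28.072°.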